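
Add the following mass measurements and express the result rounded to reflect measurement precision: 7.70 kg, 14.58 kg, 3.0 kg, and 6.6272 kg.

7.70 kg + 14.58 kg + 3.0 kg + 6.6272 kg = 31.9072 kg.
Addition/subtraction keeps the fewest decimal places: 7.70 → 2 decimal places, 14.58 → 2 decimal places, 3.0 → 1 decimal place, 6.6272 → 4 decimal places; limit is 1.
Rounded to 1 decimal place: 31.9 kg.

31.9 kg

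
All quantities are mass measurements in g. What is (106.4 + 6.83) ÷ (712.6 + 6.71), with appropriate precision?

106.4 + 6.83 = 113.23, limited to 1 d.p. → 4 s.f.; 712.6 + 6.71 = 719.31, limited to 1 d.p. → 4 s.f.
Carrying full precision, 113.23 ÷ 719.31 = 0.157414744686…; keep min(4, 4) = 4 s.f.
Rounded to 4 significant figures: 0.1574.

0.1574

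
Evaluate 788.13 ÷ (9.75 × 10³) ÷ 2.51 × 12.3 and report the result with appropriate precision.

788.13 ÷ (9.75 × 10³) ÷ 2.51 × 12.3 = 0.396118050873…
Multiplication/division keeps the fewest significant figures: 788.13 → 5 s.f., 9.75 × 10³ → 3 s.f., 2.51 → 3 s.f., 12.3 → 3 s.f.; limit is 3.
Rounded to 3 significant figures: 0.396.

0.396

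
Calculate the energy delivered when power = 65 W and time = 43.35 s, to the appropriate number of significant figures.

energy delivered = 65 W × 43.35 s = 2817.75 J.
65 has 2 significant figures; 43.35 has 4.
Division/multiplication keeps the fewest: 2 significant figures.
Rounded: 2.8 × 10^3 J.

2.8 × 10^3 J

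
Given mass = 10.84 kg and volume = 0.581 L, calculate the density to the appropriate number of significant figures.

density = 10.84 kg ÷ 0.581 L = 18.6574870912… kg/L.
10.84 has 4 significant figures; 0.581 has 3.
Division/multiplication keeps the fewest: 3 significant figures.
Rounded: 18.7 kg/L.

18.7 kg/L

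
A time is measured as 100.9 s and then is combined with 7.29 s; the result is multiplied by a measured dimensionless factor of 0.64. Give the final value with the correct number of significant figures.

100.9 s + 7.29 s = 108.19 s; the sum is limited to 1 decimal place (4 s.f.).
Carrying full precision, 108.19 × 0.64 = 69.2416 s; 0.64 has 2 s.f., so the result keeps min(4, 2) = 2 s.f.
Rounded to 2 significant figures: 69 s.

69 s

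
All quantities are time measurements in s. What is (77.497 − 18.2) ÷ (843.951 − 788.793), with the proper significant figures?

77.497 − 18.2 = 59.297, limited to 1 d.p. → 3 s.f.; 843.951 − 788.793 = 55.158, limited to 3 d.p. → 5 s.f.
Carrying full precision, 59.297 ÷ 55.158 = 1.07503897893…; keep min(3, 5) = 3 s.f.
Rounded to 3 significant figures: 1.08.

1.08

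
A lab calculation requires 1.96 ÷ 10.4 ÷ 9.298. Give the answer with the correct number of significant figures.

0.0203

1.96 ÷ 10.4 ÷ 9.298 = 0.0202690404884…
Multiplication/division keeps the fewest significant figures: 1.96 → 3 s.f., 10.4 → 3 s.f., 9.298 → 4 s.f.; limit is 3.
Rounded to 3 significant figures: 0.0203.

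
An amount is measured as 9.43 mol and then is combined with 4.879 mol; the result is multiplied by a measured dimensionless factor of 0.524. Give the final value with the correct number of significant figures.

9.43 mol + 4.879 mol = 14.309 mol; the sum is limited to 2 decimal places (4 s.f.).
Carrying full precision, 14.309 × 0.524 = 7.497916 mol; 0.524 has 3 s.f., so the result keeps min(4, 3) = 3 s.f.
Rounded to 3 significant figures: 7.50 mol.

7.50 mol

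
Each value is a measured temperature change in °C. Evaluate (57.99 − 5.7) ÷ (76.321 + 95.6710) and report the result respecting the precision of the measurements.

0.304

57.99 − 5.7 = 52.29, limited to 1 d.p. → 3 s.f.; 76.321 + 95.6710 = 171.9920, limited to 3 d.p. → 6 s.f.
Carrying full precision, 52.29 ÷ 171.9920 = 0.30402576864…; keep min(3, 6) = 3 s.f.
Rounded to 3 significant figures: 0.304.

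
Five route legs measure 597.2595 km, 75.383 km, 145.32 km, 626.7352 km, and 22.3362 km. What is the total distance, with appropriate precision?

597.2595 km + 75.383 km + 145.32 km + 626.7352 km + 22.3362 km = 1467.0339 km.
Addition/subtraction keeps the fewest decimal places: 597.2595 → 4 decimal places, 75.383 → 3 decimal places, 145.32 → 2 decimal places, 626.7352 → 4 decimal places, 22.3362 → 4 decimal places; limit is 2.
Rounded to 2 decimal places: 1467.03 km.

1467.03 km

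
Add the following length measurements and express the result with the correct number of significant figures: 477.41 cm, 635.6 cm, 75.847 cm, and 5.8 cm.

477.41 cm + 635.6 cm + 75.847 cm + 5.8 cm = 1194.657 cm.
Addition/subtraction keeps the fewest decimal places: 477.41 → 2 decimal places, 635.6 → 1 decimal place, 75.847 → 3 decimal places, 5.8 → 1 decimal place; limit is 1.
Rounded to 1 decimal place: 1194.7 cm.

1194.7 cm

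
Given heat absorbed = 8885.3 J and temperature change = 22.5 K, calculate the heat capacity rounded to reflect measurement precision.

heat capacity = 8885.3 J ÷ 22.5 K = 394.902222222… J/K.
8885.3 has 5 significant figures; 22.5 has 3.
Division/multiplication keeps the fewest: 3 significant figures.
Rounded: 3.95 × 10² J/K.

3.95 × 10² J/K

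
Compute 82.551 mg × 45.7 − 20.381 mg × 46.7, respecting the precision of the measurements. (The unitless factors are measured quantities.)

82.551 × 45.7 = 3772.5807 → 3.77 × 10^3 mg (3 s.f., last digit at the 10^1 place).
20.381 × 46.7 = 951.7927 → 952 mg (3 s.f., last digit at the 10^0 place).
Difference: 2820.788 mg; keep the coarser place, 10^1.
Result: 2.82 × 10^3 mg.

2.82 × 10^3 mg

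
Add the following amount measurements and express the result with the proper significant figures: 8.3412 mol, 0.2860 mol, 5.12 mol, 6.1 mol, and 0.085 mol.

19.9 mol

8.3412 mol + 0.2860 mol + 5.12 mol + 6.1 mol + 0.085 mol = 19.9322 mol.
Addition/subtraction keeps the fewest decimal places: 8.3412 → 4 decimal places, 0.2860 → 4 decimal places, 5.12 → 2 decimal places, 6.1 → 1 decimal place, 0.085 → 3 decimal places; limit is 1.
Rounded to 1 decimal place: 19.9 mol.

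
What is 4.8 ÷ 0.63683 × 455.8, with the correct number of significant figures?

3.4 × 10^3

4.8 ÷ 0.63683 × 455.8 = 3435.51654288…
Multiplication/division keeps the fewest significant figures: 4.8 → 2 s.f., 0.63683 → 5 s.f., 455.8 → 4 s.f.; limit is 2.
Rounded to 2 significant figures: 3.4 × 10^3.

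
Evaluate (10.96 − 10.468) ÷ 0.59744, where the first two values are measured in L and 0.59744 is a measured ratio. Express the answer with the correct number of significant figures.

0.82 L

10.96 L − 10.468 L = 0.492 L; the difference is limited to 2 decimal places (2 s.f.).
Carrying full precision, 0.492 ÷ 0.59744 = 0.823513658275… L; 0.59744 has 5 s.f., so the result keeps min(2, 5) = 2 s.f.
Rounded to 2 significant figures: 0.82 L.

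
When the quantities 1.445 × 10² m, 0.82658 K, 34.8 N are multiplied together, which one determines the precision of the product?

1.445 × 10² m → 4 s.f.; 0.82658 K → 5 s.f.; 34.8 N → 3 s.f.
The fewest is 3 significant figures, from 34.8 N.

34.8 N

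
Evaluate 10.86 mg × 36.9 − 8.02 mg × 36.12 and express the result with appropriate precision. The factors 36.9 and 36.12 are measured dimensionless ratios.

10.86 × 36.9 = 400.734 → 401 mg (3 s.f., last digit at the 10^0 place).
8.02 × 36.12 = 289.6824 → 290. mg (3 s.f., last digit at the 10^0 place).
Difference: 111.0516 mg; keep the coarser place, 10^0.
Result: 111 mg.

111 mg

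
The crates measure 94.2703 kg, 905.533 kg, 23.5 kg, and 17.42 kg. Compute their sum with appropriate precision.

1040.7 kg

94.2703 kg + 905.533 kg + 23.5 kg + 17.42 kg = 1040.7233 kg.
Addition/subtraction keeps the fewest decimal places: 94.2703 → 4 decimal places, 905.533 → 3 decimal places, 23.5 → 1 decimal place, 17.42 → 2 decimal places; limit is 1.
Rounded to 1 decimal place: 1040.7 kg.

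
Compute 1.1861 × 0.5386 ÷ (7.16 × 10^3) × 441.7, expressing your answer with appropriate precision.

0.0394

1.1861 × 0.5386 ÷ (7.16 × 10^3) × 441.7 = 0.0394096004584…
Multiplication/division keeps the fewest significant figures: 1.1861 → 5 s.f., 0.5386 → 4 s.f., 7.16 × 10^3 → 3 s.f., 441.7 → 4 s.f.; limit is 3.
Rounded to 3 significant figures: 0.0394.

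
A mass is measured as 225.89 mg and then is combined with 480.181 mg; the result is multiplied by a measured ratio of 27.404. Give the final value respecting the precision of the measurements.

225.89 mg + 480.181 mg = 706.071 mg; the sum is limited to 2 decimal places (5 s.f.).
Carrying full precision, 706.071 × 27.404 = 19349.169684 mg; 27.404 has 5 s.f., so the result keeps min(5, 5) = 5 s.f.
Rounded to 5 significant figures: 19349 mg.

19349 mg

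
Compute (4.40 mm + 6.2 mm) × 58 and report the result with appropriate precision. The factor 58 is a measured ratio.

6.1 × 10^2 mm

4.40 mm + 6.2 mm = 10.60 mm; the sum is limited to 1 decimal place (3 s.f.).
Carrying full precision, 10.60 × 58 = 614.8 mm; 58 has 2 s.f., so the result keeps min(3, 2) = 2 s.f.
Rounded to 2 significant figures: 6.1 × 10^2 mm.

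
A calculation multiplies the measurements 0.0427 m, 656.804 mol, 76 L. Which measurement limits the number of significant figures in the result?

76 L

0.0427 m → 3 s.f.; 656.804 mol → 6 s.f.; 76 L → 2 s.f.
The fewest is 2 significant figures, from 76 L.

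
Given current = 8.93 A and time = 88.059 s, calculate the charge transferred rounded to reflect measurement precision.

charge transferred = 8.93 A × 88.059 s = 786.36687 C.
8.93 has 3 significant figures; 88.059 has 5.
Division/multiplication keeps the fewest: 3 significant figures.
Rounded: 786 C.

786 C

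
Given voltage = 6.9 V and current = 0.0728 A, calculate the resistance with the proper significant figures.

resistance = 6.9 V ÷ 0.0728 A = 94.7802197802… Ω.
6.9 has 2 significant figures; 0.0728 has 3.
Division/multiplication keeps the fewest: 2 significant figures.
Rounded: 95 Ω.

95 Ω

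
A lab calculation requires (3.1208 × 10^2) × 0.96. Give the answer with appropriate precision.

3.0 × 10^2

(3.1208 × 10^2) × 0.96 = 299.5968
Multiplication/division keeps the fewest significant figures: 3.1208 × 10^2 → 5 s.f., 0.96 → 2 s.f.; limit is 2.
Rounded to 2 significant figures: 3.0 × 10^2.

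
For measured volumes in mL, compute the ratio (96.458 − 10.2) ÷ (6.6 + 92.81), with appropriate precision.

0.868

96.458 − 10.2 = 86.258, limited to 1 d.p. → 3 s.f.; 6.6 + 92.81 = 99.41, limited to 1 d.p. → 3 s.f.
Carrying full precision, 86.258 ÷ 99.41 = 0.867699426617…; keep min(3, 3) = 3 s.f.
Rounded to 3 significant figures: 0.868.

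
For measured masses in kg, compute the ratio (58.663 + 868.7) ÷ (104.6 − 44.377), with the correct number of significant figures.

58.663 + 868.7 = 927.363, limited to 1 d.p. → 4 s.f.; 104.6 − 44.377 = 60.223, limited to 1 d.p. → 3 s.f.
Carrying full precision, 927.363 ÷ 60.223 = 15.3988177274…; keep min(4, 3) = 3 s.f.
Rounded to 3 significant figures: 15.4.

15.4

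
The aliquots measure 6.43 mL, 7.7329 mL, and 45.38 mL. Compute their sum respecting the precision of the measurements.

6.43 mL + 7.7329 mL + 45.38 mL = 59.5429 mL.
Addition/subtraction keeps the fewest decimal places: 6.43 → 2 decimal places, 7.7329 → 4 decimal places, 45.38 → 2 decimal places; limit is 2.
Rounded to 2 decimal places: 59.54 mL.

59.54 mL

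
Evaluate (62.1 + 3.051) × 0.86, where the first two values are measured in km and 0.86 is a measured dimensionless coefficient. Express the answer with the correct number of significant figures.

56 km

62.1 km + 3.051 km = 65.151 km; the sum is limited to 1 decimal place (3 s.f.).
Carrying full precision, 65.151 × 0.86 = 56.02986 km; 0.86 has 2 s.f., so the result keeps min(3, 2) = 2 s.f.
Rounded to 2 significant figures: 56 km.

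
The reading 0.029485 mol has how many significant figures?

5

0.029485: leading zeros are not significant.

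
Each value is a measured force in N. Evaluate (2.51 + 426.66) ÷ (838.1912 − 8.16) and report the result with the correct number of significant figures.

5.1705 × 10⁻¹

2.51 + 426.66 = 429.17, limited to 2 d.p. → 5 s.f.; 838.1912 − 8.16 = 830.0312, limited to 2 d.p. → 5 s.f.
Carrying full precision, 429.17 ÷ 830.0312 = 0.517052852953…; keep min(5, 5) = 5 s.f.
Rounded to 5 significant figures: 5.1705 × 10⁻¹.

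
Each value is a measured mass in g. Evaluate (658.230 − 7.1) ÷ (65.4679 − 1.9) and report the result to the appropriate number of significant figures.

658.230 − 7.1 = 651.130, limited to 1 d.p. → 4 s.f.; 65.4679 − 1.9 = 63.5679, limited to 1 d.p. → 3 s.f.
Carrying full precision, 651.130 ÷ 63.5679 = 10.2430629296…; keep min(4, 3) = 3 s.f.
Rounded to 3 significant figures: 10.2.

10.2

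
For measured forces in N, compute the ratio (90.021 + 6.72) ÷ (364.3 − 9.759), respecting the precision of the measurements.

90.021 + 6.72 = 96.741, limited to 2 d.p. → 4 s.f.; 364.3 − 9.759 = 354.541, limited to 1 d.p. → 4 s.f.
Carrying full precision, 96.741 ÷ 354.541 = 0.272862659044…; keep min(4, 4) = 4 s.f.
Rounded to 4 significant figures: 0.2729.

0.2729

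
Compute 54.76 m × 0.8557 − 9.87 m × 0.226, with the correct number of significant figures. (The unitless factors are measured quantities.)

54.76 × 0.8557 = 46.858132 → 46.86 m (4 s.f., last digit at the 10^-2 place).
9.87 × 0.226 = 2.23062 → 2.23 m (3 s.f., last digit at the 10^-2 place).
Difference: 44.627512 m; keep the coarser place, 10^-2.
Result: 44.63 m.

44.63 m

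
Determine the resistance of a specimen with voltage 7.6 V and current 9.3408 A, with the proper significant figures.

0.81 Ω

resistance = 7.6 V ÷ 9.3408 A = 0.813634806441… Ω.
7.6 has 2 significant figures; 9.3408 has 5.
Division/multiplication keeps the fewest: 2 significant figures.
Rounded: 0.81 Ω.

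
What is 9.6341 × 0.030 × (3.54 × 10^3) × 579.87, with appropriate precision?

9.6341 × 0.030 × (3.54 × 10^3) × 579.87 = 593289.015215…
Multiplication/division keeps the fewest significant figures: 9.6341 → 5 s.f., 0.030 → 2 s.f., 3.54 × 10^3 → 3 s.f., 579.87 → 5 s.f.; limit is 2.
Rounded to 2 significant figures: 5.9 × 10^5.

5.9 × 10^5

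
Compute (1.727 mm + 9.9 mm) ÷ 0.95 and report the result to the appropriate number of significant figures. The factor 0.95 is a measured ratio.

1.727 mm + 9.9 mm = 11.627 mm; the sum is limited to 1 decimal place (3 s.f.).
Carrying full precision, 11.627 ÷ 0.95 = 12.2389473684… mm; 0.95 has 2 s.f., so the result keeps min(3, 2) = 2 s.f.
Rounded to 2 significant figures: 12 mm.

12 mm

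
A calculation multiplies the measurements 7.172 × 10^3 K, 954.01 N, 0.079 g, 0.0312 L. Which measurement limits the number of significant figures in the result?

0.079 g

7.172 × 10^3 K → 4 s.f.; 954.01 N → 5 s.f.; 0.079 g → 2 s.f.; 0.0312 L → 3 s.f.
The fewest is 2 significant figures, from 0.079 g.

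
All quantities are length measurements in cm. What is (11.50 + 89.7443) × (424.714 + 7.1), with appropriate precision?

11.50 + 89.7443 = 101.2443, limited to 2 d.p. → 5 s.f.; 424.714 + 7.1 = 431.814, limited to 1 d.p. → 4 s.f.
Carrying full precision, 101.2443 × 431.814 = 43718.7061602; keep min(5, 4) = 4 s.f.
Rounded to 4 significant figures: 4.372 × 10^4 cm².

4.372 × 10^4 cm²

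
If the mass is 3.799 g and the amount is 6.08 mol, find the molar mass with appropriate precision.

molar mass = 3.799 g ÷ 6.08 mol = 0.624835526316… g/mol.
3.799 has 4 significant figures; 6.08 has 3.
Division/multiplication keeps the fewest: 3 significant figures.
Rounded: 0.625 g/mol.

0.625 g/mol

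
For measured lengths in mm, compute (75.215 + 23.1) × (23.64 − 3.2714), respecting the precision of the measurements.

2.00 × 10^3 mm²

75.215 + 23.1 = 98.315, limited to 1 d.p. → 3 s.f.; 23.64 − 3.2714 = 20.3686, limited to 2 d.p. → 4 s.f.
Carrying full precision, 98.315 × 20.3686 = 2002.538909; keep min(3, 4) = 3 s.f.
Rounded to 3 significant figures: 2.00 × 10^3 mm².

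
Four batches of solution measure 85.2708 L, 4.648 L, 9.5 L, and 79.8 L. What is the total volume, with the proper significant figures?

85.2708 L + 4.648 L + 9.5 L + 79.8 L = 179.2188 L.
Addition/subtraction keeps the fewest decimal places: 85.2708 → 4 decimal places, 4.648 → 3 decimal places, 9.5 → 1 decimal place, 79.8 → 1 decimal place; limit is 1.
Rounded to 1 decimal place: 179.2 L.

179.2 L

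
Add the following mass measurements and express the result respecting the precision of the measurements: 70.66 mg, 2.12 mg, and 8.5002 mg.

70.66 mg + 2.12 mg + 8.5002 mg = 81.2802 mg.
Addition/subtraction keeps the fewest decimal places: 70.66 → 2 decimal places, 2.12 → 2 decimal places, 8.5002 → 4 decimal places; limit is 2.
Rounded to 2 decimal places: 81.28 mg.

81.28 mg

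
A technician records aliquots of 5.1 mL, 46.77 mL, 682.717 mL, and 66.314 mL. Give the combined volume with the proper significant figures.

800.9 mL

5.1 mL + 46.77 mL + 682.717 mL + 66.314 mL = 800.901 mL.
Addition/subtraction keeps the fewest decimal places: 5.1 → 1 decimal place, 46.77 → 2 decimal places, 682.717 → 3 decimal places, 66.314 → 3 decimal places; limit is 1.
Rounded to 1 decimal place: 800.9 mL.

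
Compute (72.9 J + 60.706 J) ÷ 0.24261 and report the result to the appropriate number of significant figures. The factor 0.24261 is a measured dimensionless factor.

550.7 J

72.9 J + 60.706 J = 133.606 J; the sum is limited to 1 decimal place (4 s.f.).
Carrying full precision, 133.606 ÷ 0.24261 = 550.702773999… J; 0.24261 has 5 s.f., so the result keeps min(4, 5) = 4 s.f.
Rounded to 4 significant figures: 550.7 J.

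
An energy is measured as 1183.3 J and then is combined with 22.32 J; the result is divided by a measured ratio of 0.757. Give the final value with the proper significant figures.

1183.3 J + 22.32 J = 1205.62 J; the sum is limited to 1 decimal place (5 s.f.).
Carrying full precision, 1205.62 ÷ 0.757 = 1592.62879789… J; 0.757 has 3 s.f., so the result keeps min(5, 3) = 3 s.f.
Rounded to 3 significant figures: 1.59 × 10^3 J.

1.59 × 10^3 J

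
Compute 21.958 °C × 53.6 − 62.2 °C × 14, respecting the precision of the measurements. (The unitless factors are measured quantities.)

21.958 × 53.6 = 1176.9488 → 1.18 × 10³ °C (3 s.f., last digit at the 10^1 place).
62.2 × 14 = 870.8 → 8.7 × 10² °C (2 s.f., last digit at the 10^1 place).
Difference: 306.1488 °C; keep the coarser place, 10^1.
Result: 3.1 × 10² °C.

3.1 × 10² °C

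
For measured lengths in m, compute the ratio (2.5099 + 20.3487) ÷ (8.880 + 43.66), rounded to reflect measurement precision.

2.5099 + 20.3487 = 22.8586, limited to 4 d.p. → 6 s.f.; 8.880 + 43.66 = 52.540, limited to 2 d.p. → 4 s.f.
Carrying full precision, 22.8586 ÷ 52.540 = 0.435070422535…; keep min(6, 4) = 4 s.f.
Rounded to 4 significant figures: 0.4351.

0.4351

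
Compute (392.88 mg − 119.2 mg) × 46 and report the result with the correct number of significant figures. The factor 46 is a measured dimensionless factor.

1.3 × 10^4 mg

392.88 mg − 119.2 mg = 273.68 mg; the difference is limited to 1 decimal place (4 s.f.).
Carrying full precision, 273.68 × 46 = 12589.28 mg; 46 has 2 s.f., so the result keeps min(4, 2) = 2 s.f.
Rounded to 2 significant figures: 1.3 × 10^4 mg.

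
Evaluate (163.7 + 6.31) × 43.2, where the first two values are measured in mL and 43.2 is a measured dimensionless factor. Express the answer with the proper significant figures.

163.7 mL + 6.31 mL = 170.01 mL; the sum is limited to 1 decimal place (4 s.f.).
Carrying full precision, 170.01 × 43.2 = 7344.432 mL; 43.2 has 3 s.f., so the result keeps min(4, 3) = 3 s.f.
Rounded to 3 significant figures: 7.34 × 10^3 mL.

7.34 × 10^3 mL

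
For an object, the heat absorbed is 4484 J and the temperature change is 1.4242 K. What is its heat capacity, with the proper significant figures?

3148 J/K

heat capacity = 4484 J ÷ 1.4242 K = 3148.43420868… J/K.
4484 has 4 significant figures; 1.4242 has 5.
Division/multiplication keeps the fewest: 4 significant figures.
Rounded: 3148 J/K.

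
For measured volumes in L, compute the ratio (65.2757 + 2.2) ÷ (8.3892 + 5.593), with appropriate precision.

4.83

65.2757 + 2.2 = 67.4757, limited to 1 d.p. → 3 s.f.; 8.3892 + 5.593 = 13.9822, limited to 3 d.p. → 5 s.f.
Carrying full precision, 67.4757 ÷ 13.9822 = 4.82582855345…; keep min(3, 5) = 3 s.f.
Rounded to 3 significant figures: 4.83.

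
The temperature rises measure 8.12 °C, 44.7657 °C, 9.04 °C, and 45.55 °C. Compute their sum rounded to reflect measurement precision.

8.12 °C + 44.7657 °C + 9.04 °C + 45.55 °C = 107.4757 °C.
Addition/subtraction keeps the fewest decimal places: 8.12 → 2 decimal places, 44.7657 → 4 decimal places, 9.04 → 2 decimal places, 45.55 → 2 decimal places; limit is 2.
Rounded to 2 decimal places: 107.48 °C.

107.48 °C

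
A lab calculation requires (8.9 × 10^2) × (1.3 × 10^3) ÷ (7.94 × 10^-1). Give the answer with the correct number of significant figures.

(8.9 × 10^2) × (1.3 × 10^3) ÷ (7.94 × 10^-1) = 1457178.84131…
Multiplication/division keeps the fewest significant figures: 8.9 × 10^2 → 2 s.f., 1.3 × 10^3 → 2 s.f., 7.94 × 10^-1 → 3 s.f.; limit is 2.
Rounded to 2 significant figures: 1.5 × 10^6.

1.5 × 10^6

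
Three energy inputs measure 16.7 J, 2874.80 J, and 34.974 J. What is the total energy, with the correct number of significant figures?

16.7 J + 2874.80 J + 34.974 J = 2926.474 J.
Addition/subtraction keeps the fewest decimal places: 16.7 → 1 decimal place, 2874.80 → 2 decimal places, 34.974 → 3 decimal places; limit is 1.
Rounded to 1 decimal place: 2926.5 J.

2926.5 J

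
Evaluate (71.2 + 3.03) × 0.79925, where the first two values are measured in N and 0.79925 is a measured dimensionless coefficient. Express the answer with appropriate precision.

71.2 N + 3.03 N = 74.23 N; the sum is limited to 1 decimal place (3 s.f.).
Carrying full precision, 74.23 × 0.79925 = 59.3283275 N; 0.79925 has 5 s.f., so the result keeps min(3, 5) = 3 s.f.
Rounded to 3 significant figures: 59.3 N.

59.3 N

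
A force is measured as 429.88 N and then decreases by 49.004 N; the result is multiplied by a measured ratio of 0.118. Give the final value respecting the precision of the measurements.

429.88 N − 49.004 N = 380.876 N; the difference is limited to 2 decimal places (5 s.f.).
Carrying full precision, 380.876 × 0.118 = 44.943368 N; 0.118 has 3 s.f., so the result keeps min(5, 3) = 3 s.f.
Rounded to 3 significant figures: 44.9 N.

44.9 N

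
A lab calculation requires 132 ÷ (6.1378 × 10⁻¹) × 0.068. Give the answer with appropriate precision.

15

132 ÷ (6.1378 × 10⁻¹) × 0.068 = 14.6241324253…
Multiplication/division keeps the fewest significant figures: 132 → 3 s.f., 6.1378 × 10⁻¹ → 5 s.f., 0.068 → 2 s.f.; limit is 2.
Rounded to 2 significant figures: 15.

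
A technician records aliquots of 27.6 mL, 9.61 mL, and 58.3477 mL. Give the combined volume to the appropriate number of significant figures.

95.6 mL

27.6 mL + 9.61 mL + 58.3477 mL = 95.5577 mL.
Addition/subtraction keeps the fewest decimal places: 27.6 → 1 decimal place, 9.61 → 2 decimal places, 58.3477 → 4 decimal places; limit is 1.
Rounded to 1 decimal place: 95.6 mL.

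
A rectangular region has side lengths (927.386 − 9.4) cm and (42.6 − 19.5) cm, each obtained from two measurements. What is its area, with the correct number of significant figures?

927.386 − 9.4 = 917.986, limited to 1 d.p. → 4 s.f.; 42.6 − 19.5 = 23.1, limited to 1 d.p. → 3 s.f.
Carrying full precision, 917.986 × 23.1 = 21205.4766; keep min(4, 3) = 3 s.f.
Rounded to 3 significant figures: 2.12 × 10^4 cm².

2.12 × 10^4 cm²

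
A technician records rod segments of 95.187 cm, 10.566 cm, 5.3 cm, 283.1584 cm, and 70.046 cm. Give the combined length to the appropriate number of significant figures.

464.3 cm

95.187 cm + 10.566 cm + 5.3 cm + 283.1584 cm + 70.046 cm = 464.2574 cm.
Addition/subtraction keeps the fewest decimal places: 95.187 → 3 decimal places, 10.566 → 3 decimal places, 5.3 → 1 decimal place, 283.1584 → 4 decimal places, 70.046 → 3 decimal places; limit is 1.
Rounded to 1 decimal place: 464.3 cm.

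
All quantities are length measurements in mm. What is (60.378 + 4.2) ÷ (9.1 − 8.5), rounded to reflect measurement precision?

60.378 + 4.2 = 64.578, limited to 1 d.p. → 3 s.f.; 9.1 − 8.5 = 0.6, limited to 1 d.p. → 1 s.f.
Carrying full precision, 64.578 ÷ 0.6 = 107.63; keep min(3, 1) = 1 s.f.
Rounded to 1 significant figure: 1 × 10².

1 × 10²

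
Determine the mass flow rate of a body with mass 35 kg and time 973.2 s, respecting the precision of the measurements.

0.036 kg/s

mass flow rate = 35 kg ÷ 973.2 s = 0.0359638306617… kg/s.
35 has 2 significant figures; 973.2 has 4.
Division/multiplication keeps the fewest: 2 significant figures.
Rounded: 0.036 kg/s.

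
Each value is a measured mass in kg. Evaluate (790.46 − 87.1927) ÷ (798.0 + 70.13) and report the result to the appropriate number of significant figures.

0.8101

790.46 − 87.1927 = 703.2673, limited to 2 d.p. → 5 s.f.; 798.0 + 70.13 = 868.13, limited to 1 d.p. → 4 s.f.
Carrying full precision, 703.2673 ÷ 868.13 = 0.810094455899…; keep min(5, 4) = 4 s.f.
Rounded to 4 significant figures: 0.8101.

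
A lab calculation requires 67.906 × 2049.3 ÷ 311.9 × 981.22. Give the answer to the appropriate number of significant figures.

67.906 × 2049.3 ÷ 311.9 × 981.22 = 437788.859885…
Multiplication/division keeps the fewest significant figures: 67.906 → 5 s.f., 2049.3 → 5 s.f., 311.9 → 4 s.f., 981.22 → 5 s.f.; limit is 4.
Rounded to 4 significant figures: 4.378 × 10^5.

4.378 × 10^5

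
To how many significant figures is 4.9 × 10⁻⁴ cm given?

4.9 × 10⁻⁴: in scientific notation every digit of the coefficient is significant.

2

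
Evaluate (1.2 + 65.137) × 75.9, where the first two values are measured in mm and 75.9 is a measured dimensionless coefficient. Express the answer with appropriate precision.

5.03 × 10³ mm

1.2 mm + 65.137 mm = 66.337 mm; the sum is limited to 1 decimal place (3 s.f.).
Carrying full precision, 66.337 × 75.9 = 5034.9783 mm; 75.9 has 3 s.f., so the result keeps min(3, 3) = 3 s.f.
Rounded to 3 significant figures: 5.03 × 10³ mm.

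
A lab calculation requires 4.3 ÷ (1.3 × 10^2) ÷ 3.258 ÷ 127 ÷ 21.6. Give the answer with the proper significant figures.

4.3 ÷ (1.3 × 10^2) ÷ 3.258 ÷ 127 ÷ 21.6 = 0.00000370097840649…
Multiplication/division keeps the fewest significant figures: 4.3 → 2 s.f., 1.3 × 10^2 → 2 s.f., 3.258 → 4 s.f., 127 → 3 s.f., 21.6 → 3 s.f.; limit is 2.
Rounded to 2 significant figures: 3.7 × 10^-6.

3.7 × 10^-6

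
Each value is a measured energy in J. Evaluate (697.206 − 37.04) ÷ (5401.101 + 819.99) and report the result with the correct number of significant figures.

697.206 − 37.04 = 660.166, limited to 2 d.p. → 5 s.f.; 5401.101 + 819.99 = 6221.091, limited to 2 d.p. → 6 s.f.
Carrying full precision, 660.166 ÷ 6221.091 = 0.106117399665…; keep min(5, 6) = 5 s.f.
Rounded to 5 significant figures: 0.10612.

0.10612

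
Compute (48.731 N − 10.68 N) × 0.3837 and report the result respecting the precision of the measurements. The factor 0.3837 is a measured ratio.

14.60 N

48.731 N − 10.68 N = 38.051 N; the difference is limited to 2 decimal places (4 s.f.).
Carrying full precision, 38.051 × 0.3837 = 14.6001687 N; 0.3837 has 4 s.f., so the result keeps min(4, 4) = 4 s.f.
Rounded to 4 significant figures: 14.60 N.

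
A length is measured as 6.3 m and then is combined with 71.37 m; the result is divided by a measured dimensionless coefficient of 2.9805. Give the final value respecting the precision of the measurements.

6.3 m + 71.37 m = 77.67 m; the sum is limited to 1 decimal place (3 s.f.).
Carrying full precision, 77.67 ÷ 2.9805 = 26.0593860091… m; 2.9805 has 5 s.f., so the result keeps min(3, 5) = 3 s.f.
Rounded to 3 significant figures: 26.1 m.

26.1 m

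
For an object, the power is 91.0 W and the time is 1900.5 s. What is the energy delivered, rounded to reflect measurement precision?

energy delivered = 91.0 W × 1900.5 s = 172945.5 J.
91.0 has 3 significant figures; 1900.5 has 5.
Division/multiplication keeps the fewest: 3 significant figures.
Rounded: 1.73 × 10^5 J.

1.73 × 10^5 J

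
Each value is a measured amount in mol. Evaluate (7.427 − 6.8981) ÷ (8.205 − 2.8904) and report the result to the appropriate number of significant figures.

9.95 × 10⁻²

7.427 − 6.8981 = 0.5289, limited to 3 d.p. → 3 s.f.; 8.205 − 2.8904 = 5.3146, limited to 3 d.p. → 4 s.f.
Carrying full precision, 0.5289 ÷ 5.3146 = 0.0995183080571…; keep min(3, 4) = 3 s.f.
Rounded to 3 significant figures: 9.95 × 10⁻².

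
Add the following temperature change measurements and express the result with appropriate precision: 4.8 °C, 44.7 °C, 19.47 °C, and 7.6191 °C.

4.8 °C + 44.7 °C + 19.47 °C + 7.6191 °C = 76.5891 °C.
Addition/subtraction keeps the fewest decimal places: 4.8 → 1 decimal place, 44.7 → 1 decimal place, 19.47 → 2 decimal places, 7.6191 → 4 decimal places; limit is 1.
Rounded to 1 decimal place: 76.6 °C.

76.6 °C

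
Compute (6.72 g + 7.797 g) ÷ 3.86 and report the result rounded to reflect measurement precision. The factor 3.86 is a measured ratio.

3.76 g

6.72 g + 7.797 g = 14.517 g; the sum is limited to 2 decimal places (4 s.f.).
Carrying full precision, 14.517 ÷ 3.86 = 3.76088082902… g; 3.86 has 3 s.f., so the result keeps min(4, 3) = 3 s.f.
Rounded to 3 significant figures: 3.76 g.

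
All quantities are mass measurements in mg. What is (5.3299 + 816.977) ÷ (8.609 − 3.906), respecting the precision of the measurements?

5.3299 + 816.977 = 822.3069, limited to 3 d.p. → 6 s.f.; 8.609 − 3.906 = 4.703, limited to 3 d.p. → 4 s.f.
Carrying full precision, 822.3069 ÷ 4.703 = 174.847310228…; keep min(6, 4) = 4 s.f.
Rounded to 4 significant figures: 174.8.

174.8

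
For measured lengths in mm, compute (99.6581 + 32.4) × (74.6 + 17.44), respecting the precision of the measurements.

1.22 × 10⁴ mm²

99.6581 + 32.4 = 132.0581, limited to 1 d.p. → 4 s.f.; 74.6 + 17.44 = 92.04, limited to 1 d.p. → 3 s.f.
Carrying full precision, 132.0581 × 92.04 = 12154.627524; keep min(4, 3) = 3 s.f.
Rounded to 3 significant figures: 1.22 × 10⁴ mm².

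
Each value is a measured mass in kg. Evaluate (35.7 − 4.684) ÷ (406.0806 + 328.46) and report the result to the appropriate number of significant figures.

35.7 − 4.684 = 31.016, limited to 1 d.p. → 3 s.f.; 406.0806 + 328.46 = 734.5406, limited to 2 d.p. → 5 s.f.
Carrying full precision, 31.016 ÷ 734.5406 = 0.0422250315367…; keep min(3, 5) = 3 s.f.
Rounded to 3 significant figures: 0.0422.

0.0422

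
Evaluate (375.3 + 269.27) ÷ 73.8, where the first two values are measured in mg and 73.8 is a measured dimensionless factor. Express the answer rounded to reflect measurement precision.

375.3 mg + 269.27 mg = 644.57 mg; the sum is limited to 1 decimal place (4 s.f.).
Carrying full precision, 644.57 ÷ 73.8 = 8.73401084011… mg; 73.8 has 3 s.f., so the result keeps min(4, 3) = 3 s.f.
Rounded to 3 significant figures: 8.73 mg.

8.73 mg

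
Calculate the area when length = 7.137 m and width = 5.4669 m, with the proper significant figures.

39.02 m²

area = 7.137 m × 5.4669 m = 39.0172653 m².
7.137 has 4 significant figures; 5.4669 has 5.
Division/multiplication keeps the fewest: 4 significant figures.
Rounded: 39.02 m².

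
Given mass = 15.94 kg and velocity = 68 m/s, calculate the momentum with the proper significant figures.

1.1 × 10^3 kg·m/s

momentum = 15.94 kg × 68 m/s = 1083.92 kg·m/s.
15.94 has 4 significant figures; 68 has 2.
Division/multiplication keeps the fewest: 2 significant figures.
Rounded: 1.1 × 10^3 kg·m/s.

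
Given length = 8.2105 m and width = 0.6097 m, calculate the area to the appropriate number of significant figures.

area = 8.2105 m × 0.6097 m = 5.00594185 m².
8.2105 has 5 significant figures; 0.6097 has 4.
Division/multiplication keeps the fewest: 4 significant figures.
Rounded: 5.006 m².

5.006 m²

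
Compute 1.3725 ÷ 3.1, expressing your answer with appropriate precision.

1.3725 ÷ 3.1 = 0.442741935484…
Multiplication/division keeps the fewest significant figures: 1.3725 → 5 s.f., 3.1 → 2 s.f.; limit is 2.
Rounded to 2 significant figures: 0.44.

0.44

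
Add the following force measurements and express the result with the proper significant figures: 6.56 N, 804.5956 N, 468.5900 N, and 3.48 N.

6.56 N + 804.5956 N + 468.5900 N + 3.48 N = 1283.2256 N.
Addition/subtraction keeps the fewest decimal places: 6.56 → 2 decimal places, 804.5956 → 4 decimal places, 468.5900 → 4 decimal places, 3.48 → 2 decimal places; limit is 2.
Rounded to 2 decimal places: 1283.23 N.

1283.23 N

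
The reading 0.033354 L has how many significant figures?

5

0.033354: leading zeros are not significant.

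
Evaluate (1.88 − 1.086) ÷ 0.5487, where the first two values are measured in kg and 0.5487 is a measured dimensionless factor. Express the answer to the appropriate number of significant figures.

1.4 kg

1.88 kg − 1.086 kg = 0.794 kg; the difference is limited to 2 decimal places (2 s.f.).
Carrying full precision, 0.794 ÷ 0.5487 = 1.44705667942… kg; 0.5487 has 4 s.f., so the result keeps min(2, 4) = 2 s.f.
Rounded to 2 significant figures: 1.4 kg.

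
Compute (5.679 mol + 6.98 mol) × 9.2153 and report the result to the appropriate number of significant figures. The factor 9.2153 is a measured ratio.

5.679 mol + 6.98 mol = 12.659 mol; the sum is limited to 2 decimal places (4 s.f.).
Carrying full precision, 12.659 × 9.2153 = 116.6564827 mol; 9.2153 has 5 s.f., so the result keeps min(4, 5) = 4 s.f.
Rounded to 4 significant figures: 116.7 mol.

116.7 mol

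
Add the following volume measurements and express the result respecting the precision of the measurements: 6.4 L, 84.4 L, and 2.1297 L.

92.9 L

6.4 L + 84.4 L + 2.1297 L = 92.9297 L.
Addition/subtraction keeps the fewest decimal places: 6.4 → 1 decimal place, 84.4 → 1 decimal place, 2.1297 → 4 decimal places; limit is 1.
Rounded to 1 decimal place: 92.9 L.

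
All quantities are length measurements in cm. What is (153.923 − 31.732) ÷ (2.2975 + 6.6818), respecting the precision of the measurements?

13.608

153.923 − 31.732 = 122.191, limited to 3 d.p. → 6 s.f.; 2.2975 + 6.6818 = 8.9793, limited to 4 d.p. → 5 s.f.
Carrying full precision, 122.191 ÷ 8.9793 = 13.6080763534…; keep min(6, 5) = 5 s.f.
Rounded to 5 significant figures: 13.608.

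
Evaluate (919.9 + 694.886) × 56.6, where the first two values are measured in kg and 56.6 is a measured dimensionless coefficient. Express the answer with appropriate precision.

919.9 kg + 694.886 kg = 1614.786 kg; the sum is limited to 1 decimal place (5 s.f.).
Carrying full precision, 1614.786 × 56.6 = 91396.8876 kg; 56.6 has 3 s.f., so the result keeps min(5, 3) = 3 s.f.
Rounded to 3 significant figures: 9.14 × 10^4 kg.

9.14 × 10^4 kg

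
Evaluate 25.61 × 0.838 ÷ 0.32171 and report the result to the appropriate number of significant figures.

66.7

25.61 × 0.838 ÷ 0.32171 = 66.7097075005…
Multiplication/division keeps the fewest significant figures: 25.61 → 4 s.f., 0.838 → 3 s.f., 0.32171 → 5 s.f.; limit is 3.
Rounded to 3 significant figures: 66.7.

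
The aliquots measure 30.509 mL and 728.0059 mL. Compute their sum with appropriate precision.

30.509 mL + 728.0059 mL = 758.5149 mL.
Addition/subtraction keeps the fewest decimal places: 30.509 → 3 decimal places, 728.0059 → 4 decimal places; limit is 3.
Rounded to 3 decimal places: 758.515 mL.

758.515 mL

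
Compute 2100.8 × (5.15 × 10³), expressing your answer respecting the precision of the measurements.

1.08 × 10⁷

2100.8 × (5.15 × 10³) = 10819120
Multiplication/division keeps the fewest significant figures: 2100.8 → 5 s.f., 5.15 × 10³ → 3 s.f.; limit is 3.
Rounded to 3 significant figures: 1.08 × 10⁷.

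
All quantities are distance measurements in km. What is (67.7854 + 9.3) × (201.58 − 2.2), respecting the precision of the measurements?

67.7854 + 9.3 = 77.0854, limited to 1 d.p. → 3 s.f.; 201.58 − 2.2 = 199.38, limited to 1 d.p. → 4 s.f.
Carrying full precision, 77.0854 × 199.38 = 15369.287052; keep min(3, 4) = 3 s.f.
Rounded to 3 significant figures: 1.54 × 10^4 km².

1.54 × 10^4 km²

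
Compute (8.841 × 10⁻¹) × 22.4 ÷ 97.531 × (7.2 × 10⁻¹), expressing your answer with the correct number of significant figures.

1.5 × 10⁻¹

(8.841 × 10⁻¹) × 22.4 ÷ 97.531 × (7.2 × 10⁻¹) = 0.146197258308…
Multiplication/division keeps the fewest significant figures: 8.841 × 10⁻¹ → 4 s.f., 22.4 → 3 s.f., 97.531 → 5 s.f., 7.2 × 10⁻¹ → 2 s.f.; limit is 2.
Rounded to 2 significant figures: 1.5 × 10⁻¹.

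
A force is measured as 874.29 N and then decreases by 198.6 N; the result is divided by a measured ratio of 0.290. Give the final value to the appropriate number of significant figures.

2.33 × 10^3 N

874.29 N − 198.6 N = 675.69 N; the difference is limited to 1 decimal place (4 s.f.).
Carrying full precision, 675.69 ÷ 0.290 = 2329.96551724… N; 0.290 has 3 s.f., so the result keeps min(4, 3) = 3 s.f.
Rounded to 3 significant figures: 2.33 × 10^3 N.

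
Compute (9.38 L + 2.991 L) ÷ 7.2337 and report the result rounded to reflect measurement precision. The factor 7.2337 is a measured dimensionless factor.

9.38 L + 2.991 L = 12.371 L; the sum is limited to 2 decimal places (4 s.f.).
Carrying full precision, 12.371 ÷ 7.2337 = 1.71018980605… L; 7.2337 has 5 s.f., so the result keeps min(4, 5) = 4 s.f.
Rounded to 4 significant figures: 1.710 L.

1.710 L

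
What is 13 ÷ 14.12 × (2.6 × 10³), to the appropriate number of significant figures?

2.4 × 10³

13 ÷ 14.12 × (2.6 × 10³) = 2393.76770538…
Multiplication/division keeps the fewest significant figures: 13 → 2 s.f., 14.12 → 4 s.f., 2.6 × 10³ → 2 s.f.; limit is 2.
Rounded to 2 significant figures: 2.4 × 10³.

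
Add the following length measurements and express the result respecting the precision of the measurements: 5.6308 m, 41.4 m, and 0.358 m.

47.4 m

5.6308 m + 41.4 m + 0.358 m = 47.3888 m.
Addition/subtraction keeps the fewest decimal places: 5.6308 → 4 decimal places, 41.4 → 1 decimal place, 0.358 → 3 decimal places; limit is 1.
Rounded to 1 decimal place: 47.4 m.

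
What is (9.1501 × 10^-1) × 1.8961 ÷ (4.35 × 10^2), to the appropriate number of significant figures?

(9.1501 × 10^-1) × 1.8961 ÷ (4.35 × 10^2) = 0.00398839186437…
Multiplication/division keeps the fewest significant figures: 9.1501 × 10^-1 → 5 s.f., 1.8961 → 5 s.f., 4.35 × 10^2 → 3 s.f.; limit is 3.
Rounded to 3 significant figures: 0.00399.

0.00399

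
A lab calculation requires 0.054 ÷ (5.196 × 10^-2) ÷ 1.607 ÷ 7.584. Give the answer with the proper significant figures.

0.085

0.054 ÷ (5.196 × 10^-2) ÷ 1.607 ÷ 7.584 = 0.0852727789334…
Multiplication/division keeps the fewest significant figures: 0.054 → 2 s.f., 5.196 × 10^-2 → 4 s.f., 1.607 → 4 s.f., 7.584 → 4 s.f.; limit is 2.
Rounded to 2 significant figures: 0.085.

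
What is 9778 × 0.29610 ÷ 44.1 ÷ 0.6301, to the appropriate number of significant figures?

104

9778 × 0.29610 ÷ 44.1 ÷ 0.6301 = 104.193438683…
Multiplication/division keeps the fewest significant figures: 9778 → 4 s.f., 0.29610 → 5 s.f., 44.1 → 3 s.f., 0.6301 → 4 s.f.; limit is 3.
Rounded to 3 significant figures: 104.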